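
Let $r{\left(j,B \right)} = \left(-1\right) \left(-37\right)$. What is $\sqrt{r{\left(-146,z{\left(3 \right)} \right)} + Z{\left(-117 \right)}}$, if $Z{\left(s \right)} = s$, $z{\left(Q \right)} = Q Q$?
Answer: $4 i \sqrt{5} \approx 8.9443 i$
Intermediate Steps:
$z{\left(Q \right)} = Q^{2}$
$r{\left(j,B \right)} = 37$
$\sqrt{r{\left(-146,z{\left(3 \right)} \right)} + Z{\left(-117 \right)}} = \sqrt{37 - 117} = \sqrt{-80} = 4 i \sqrt{5}$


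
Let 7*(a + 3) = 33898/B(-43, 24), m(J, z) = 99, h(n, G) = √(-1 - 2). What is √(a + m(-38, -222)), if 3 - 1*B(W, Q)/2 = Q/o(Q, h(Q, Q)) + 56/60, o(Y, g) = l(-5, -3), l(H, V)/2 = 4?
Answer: 3*I*√54406/14 ≈ 49.982*I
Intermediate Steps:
l(H, V) = 8 (l(H, V) = 2*4 = 8)
h(n, G) = I*√3 (h(n, G) = √(-3) = I*√3)
o(Y, g) = 8
B(W, Q) = 62/15 - Q/4 (B(W, Q) = 6 - 2*(Q/8 + 56/60) = 6 - 2*(Q*(⅛) + 56*(1/60)) = 6 - 2*(Q/8 + 14/15) = 6 - 2*(14/15 + Q/8) = 6 + (-28/15 - Q/4) = 62/15 - Q/4)
a = -254529/98 (a = -3 + (33898/(62/15 - ¼*24))/7 = -3 + (33898/(62/15 - 6))/7 = -3 + (33898/(-28/15))/7 = -3 + (33898*(-15/28))/7 = -3 + (⅐)*(-254235/14) = -3 - 254235/98 = -254529/98 ≈ -2597.2)
√(a + m(-38, -222)) = √(-254529/98 + 99) = √(-244827/98) = 3*I*√54406/14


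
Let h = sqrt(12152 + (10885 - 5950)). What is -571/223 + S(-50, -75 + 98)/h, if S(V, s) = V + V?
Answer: -571/223 - 100*sqrt(17087)/17087 ≈ -3.3255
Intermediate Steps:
h = sqrt(17087) (h = sqrt(12152 + 4935) = sqrt(17087) ≈ 130.72)
S(V, s) = 2*V
-571/223 + S(-50, -75 + 98)/h = -571/223 + (2*(-50))/(sqrt(17087)) = -571*1/223 - 100*sqrt(17087)/17087 = -571/223 - 100*sqrt(17087)/17087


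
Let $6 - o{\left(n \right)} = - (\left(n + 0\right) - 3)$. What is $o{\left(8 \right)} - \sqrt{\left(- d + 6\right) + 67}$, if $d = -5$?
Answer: $11 - \sqrt{78} \approx 2.1682$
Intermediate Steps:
$o{\left(n \right)} = 3 + n$ ($o{\left(n \right)} = 6 - - (\left(n + 0\right) - 3) = 6 - - (n - 3) = 6 - - (-3 + n) = 6 - \left(3 - n\right) = 6 + \left(-3 + n\right) = 3 + n$)
$o{\left(8 \right)} - \sqrt{\left(- d + 6\right) + 67} = \left(3 + 8\right) - \sqrt{\left(\left(-1\right) \left(-5\right) + 6\right) + 67} = 11 - \sqrt{\left(5 + 6\right) + 67} = 11 - \sqrt{11 + 67} = 11 - \sqrt{78}$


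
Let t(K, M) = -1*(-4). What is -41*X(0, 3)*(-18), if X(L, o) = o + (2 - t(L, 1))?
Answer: 738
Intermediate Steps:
t(K, M) = 4
X(L, o) = -2 + o (X(L, o) = o + (2 - 1*4) = o + (2 - 4) = o - 2 = -2 + o)
-41*X(0, 3)*(-18) = -41*(-2 + 3)*(-18) = -41*1*(-18) = -41*(-18) = 738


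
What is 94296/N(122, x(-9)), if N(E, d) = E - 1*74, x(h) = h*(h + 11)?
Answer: 3929/2 ≈ 1964.5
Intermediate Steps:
x(h) = h*(11 + h)
N(E, d) = -74 + E (N(E, d) = E - 74 = -74 + E)
94296/N(122, x(-9)) = 94296/(-74 + 122) = 94296/48 = 94296*(1/48) = 3929/2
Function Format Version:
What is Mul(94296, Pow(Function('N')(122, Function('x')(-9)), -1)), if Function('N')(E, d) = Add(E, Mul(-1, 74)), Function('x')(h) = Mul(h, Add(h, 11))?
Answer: Rational(3929, 2) ≈ 1964.5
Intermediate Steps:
Function('x')(h) = Mul(h, Add(11, h))
Function('N')(E, d) = Add(-74, E) (Function('N')(E, d) = Add(E, -74) = Add(-74, E))
Mul(94296, Pow(Function('N')(122, Function('x')(-9)), -1)) = Mul(94296, Pow(Add(-74, 122), -1)) = Mul(94296, Pow(48, -1)) = Mul(94296, Rational(1, 48)) = Rational(3929, 2)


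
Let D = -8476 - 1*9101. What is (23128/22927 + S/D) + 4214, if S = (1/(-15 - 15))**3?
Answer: 45862130959996927/10880672733000 ≈ 4215.0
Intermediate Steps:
D = -17577 (D = -8476 - 9101 = -17577)
S = -1/27000 (S = (1/(-30))**3 = (-1/30)**3 = -1/27000 ≈ -3.7037e-5)
(23128/22927 + S/D) + 4214 = (23128/22927 - 1/27000/(-17577)) + 4214 = (23128*(1/22927) - 1/27000*(-1/17577)) + 4214 = (23128/22927 + 1/474579000) + 4214 = 10976063134927/10880672733000 + 4214 = 45862130959996927/10880672733000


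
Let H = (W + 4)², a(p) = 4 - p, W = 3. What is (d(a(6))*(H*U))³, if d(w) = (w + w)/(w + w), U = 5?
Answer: 14706125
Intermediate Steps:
H = 49 (H = (3 + 4)² = 7² = 49)
d(w) = 1 (d(w) = (2*w)/((2*w)) = (2*w)*(1/(2*w)) = 1)
(d(a(6))*(H*U))³ = (1*(49*5))³ = (1*245)³ = 245³ = 14706125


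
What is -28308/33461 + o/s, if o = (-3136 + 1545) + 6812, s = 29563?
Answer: -662169523/989207543 ≈ -0.66939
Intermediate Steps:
o = 5221 (o = -1591 + 6812 = 5221)
-28308/33461 + o/s = -28308/33461 + 5221/29563 = -662169523/989207543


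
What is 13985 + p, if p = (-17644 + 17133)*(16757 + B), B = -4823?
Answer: -6084289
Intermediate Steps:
p = -6098274 (p = (-17644 + 17133)*(16757 - 4823) = -511*11934 = -6098274)
13985 + p = 13985 - 6098274 = -6084289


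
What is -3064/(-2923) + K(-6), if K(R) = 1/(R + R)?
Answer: 33845/35076 ≈ 0.96490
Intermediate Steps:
K(R) = 1/(2*R)
-3064/(-2923) + K(-6) = -3064/(-2923) + (½)/(-6) = -3064*(-1/2923) + (½)*(-⅙) = 3064/2923 - 1/12 = 33845/35076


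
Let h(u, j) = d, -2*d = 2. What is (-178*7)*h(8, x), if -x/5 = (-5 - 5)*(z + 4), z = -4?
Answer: 1246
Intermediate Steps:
x = 0 (x = -5*(-5 - 5)*(-4 + 4) = -(-50)*0 = -5*0 = 0)
d = -1 (d = -½*2 = -1)
h(u, j) = -1
(-178*7)*h(8, x) = -178*7*(-1) = -1246*(-1) = 1246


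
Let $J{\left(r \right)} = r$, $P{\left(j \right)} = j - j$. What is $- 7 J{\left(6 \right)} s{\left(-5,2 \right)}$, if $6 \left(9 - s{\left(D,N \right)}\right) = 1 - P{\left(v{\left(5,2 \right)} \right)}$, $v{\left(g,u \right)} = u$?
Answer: $-371$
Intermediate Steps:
$P{\left(j \right)} = 0$
$s{\left(D,N \right)} = \frac{53}{6}$ ($s{\left(D,N \right)} = 9 - \frac{1 - 0}{6} = 9 - \frac{1 + 0}{6} = 9 - \frac{1}{6} = \frac{53}{6}$)
$- 7 J{\left(6 \right)} s{\left(-5,2 \right)} = \left(-7\right) 6 \cdot \frac{53}{6} = \left(-42\right) \frac{53}{6} = -371$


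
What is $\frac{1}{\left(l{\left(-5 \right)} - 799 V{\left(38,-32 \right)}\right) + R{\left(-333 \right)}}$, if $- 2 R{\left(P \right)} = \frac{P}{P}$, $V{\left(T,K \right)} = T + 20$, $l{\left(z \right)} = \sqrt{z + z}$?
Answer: $- \frac{37074}{1718101853} - \frac{4 i \sqrt{10}}{8590509265} \approx -2.1578 \cdot 10^{-5} - 1.4725 \cdot 10^{-9} i$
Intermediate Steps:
$l{\left(z \right)} = \sqrt{2} \sqrt{z}$ ($l{\left(z \right)} = \sqrt{2 z} = \sqrt{2} \sqrt{z}$)
$V{\left(T,K \right)} = 20 + T$
$R{\left(P \right)} = - \frac{1}{2}$ ($R{\left(P \right)} = - \frac{P \frac{1}{P}}{2} = \left(- \frac{1}{2}\right) 1 = - \frac{1}{2}$)
$\frac{1}{\left(l{\left(-5 \right)} - 799 V{\left(38,-32 \right)}\right) + R{\left(-333 \right)}} = \frac{1}{\left(\sqrt{2} \sqrt{-5} - 799 \left(20 + 38\right)\right) - \frac{1}{2}} = \frac{1}{\left(\sqrt{2} i \sqrt{5} - 46342\right) - \frac{1}{2}} = \frac{1}{\left(i \sqrt{10} - 46342\right) - \frac{1}{2}} = \frac{1}{\left(-46342 + i \sqrt{10}\right) - \frac{1}{2}} = \frac{1}{- \frac{92685}{2} + i \sqrt{10}}$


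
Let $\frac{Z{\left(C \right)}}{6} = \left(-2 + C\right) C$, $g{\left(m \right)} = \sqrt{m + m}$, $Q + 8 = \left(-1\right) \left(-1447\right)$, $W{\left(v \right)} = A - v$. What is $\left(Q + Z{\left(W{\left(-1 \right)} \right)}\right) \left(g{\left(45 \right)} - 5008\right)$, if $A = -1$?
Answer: $-7206512 + 4317 \sqrt{10} \approx -7.1929 \cdot 10^{6}$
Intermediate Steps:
$W{\left(v \right)} = -1 - v$
$Q = 1439$ ($Q = -8 - -1447 = -8 + 1447 = 1439$)
$g{\left(m \right)} = \sqrt{2} \sqrt{m}$ ($g{\left(m \right)} = \sqrt{2 m} = \sqrt{2} \sqrt{m}$)
$Z{\left(C \right)} = 6 C \left(-2 + C\right)$ ($Z{\left(C \right)} = 6 \left(-2 + C\right) C = 6 C \left(-2 + C\right)$)
$\left(Q + Z{\left(W{\left(-1 \right)} \right)}\right) \left(g{\left(45 \right)} - 5008\right) = \left(1439 + 6 \left(-1 - -1\right) \left(-2 - 0\right)\right) \left(\sqrt{2} \sqrt{45} - 5008\right) = \left(1439 + 6 \left(-1 + 1\right) \left(-2 + \left(-1 + 1\right)\right)\right) \left(\sqrt{2} \cdot 3 \sqrt{5} - 5008\right) = \left(1439 + 6 \cdot 0 \left(-2 + 0\right)\right) \left(3 \sqrt{10} - 5008\right) = \left(1439 + 6 \cdot 0 \left(-2\right)\right) \left(-5008 + 3 \sqrt{10}\right) = \left(1439 + 0\right) \left(-5008 + 3 \sqrt{10}\right) = 1439 \left(-5008 + 3 \sqrt{10}\right) = -7206512 + 4317 \sqrt{10}$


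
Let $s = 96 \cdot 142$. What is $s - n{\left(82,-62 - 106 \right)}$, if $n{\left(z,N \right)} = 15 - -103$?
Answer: $13514$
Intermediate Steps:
$n{\left(z,N \right)} = 118$ ($n{\left(z,N \right)} = 15 + 103 = 118$)
$s = 13632$
$s - n{\left(82,-62 - 106 \right)} = 13632 - 118 = 13514$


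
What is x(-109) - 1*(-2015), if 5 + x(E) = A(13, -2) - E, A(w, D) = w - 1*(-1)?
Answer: 2133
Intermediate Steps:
A(w, D) = 1 + w (A(w, D) = w + 1 = 1 + w)
x(E) = 9 - E (x(E) = -5 + ((1 + 13) - E) = -5 + (14 - E) = 9 - E)
x(-109) - 1*(-2015) = (9 - 1*(-109)) - 1*(-2015) = (9 + 109) + 2015 = 118 + 2015 = 2133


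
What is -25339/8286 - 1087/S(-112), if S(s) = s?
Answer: 3084457/464016 ≈ 6.6473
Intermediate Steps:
-25339/8286 - 1087/S(-112) = -25339/8286 - 1087/(-112) = -25339*1/8286 - 1087*(-1/112) = -25339/8286 + 1087/112 = 3084457/464016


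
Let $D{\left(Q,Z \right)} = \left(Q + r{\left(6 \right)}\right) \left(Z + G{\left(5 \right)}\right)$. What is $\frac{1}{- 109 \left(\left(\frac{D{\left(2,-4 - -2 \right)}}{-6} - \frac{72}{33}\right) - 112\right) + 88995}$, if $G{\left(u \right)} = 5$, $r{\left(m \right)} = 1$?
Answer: $\frac{22}{2235295} \approx 9.8421 \cdot 10^{-6}$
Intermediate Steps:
$D{\left(Q,Z \right)} = \left(1 + Q\right) \left(5 + Z\right)$ ($D{\left(Q,Z \right)} = \left(Q + 1\right) \left(Z + 5\right) = \left(1 + Q\right) \left(5 + Z\right)$)
$\frac{1}{- 109 \left(\left(\frac{D{\left(2,-4 - -2 \right)}}{-6} - \frac{72}{33}\right) - 112\right) + 88995} = \frac{1}{- 109 \left(\left(\frac{5 - 2 + 5 \cdot 2 + 2 \left(-4 - -2\right)}{-6} - \frac{72}{33}\right) - 112\right) + 88995} = \frac{1}{- 109 \left(\left(\left(5 + \left(-4 + 2\right) + 10 + 2 \left(-4 + 2\right)\right) \left(- \frac{1}{6}\right) - \frac{24}{11}\right) - 112\right) + 88995} = \frac{1}{- 109 \left(\left(\left(5 - 2 + 10 + 2 \left(-2\right)\right) \left(- \frac{1}{6}\right) - \frac{24}{11}\right) - 112\right) + 88995} = \frac{1}{- 109 \left(\left(\left(5 - 2 + 10 - 4\right) \left(- \frac{1}{6}\right) - \frac{24}{11}\right) - 112\right) + 88995} = \frac{1}{- 109 \left(\left(9 \left(- \frac{1}{6}\right) - \frac{24}{11}\right) - 112\right) + 88995} = \frac{1}{- 109 \left(\left(- \frac{3}{2} - \frac{24}{11}\right) - 112\right) + 88995} = \frac{1}{- 109 \left(- \frac{81}{22} - 112\right) + 88995} = \frac{1}{\left(-109\right) \left(- \frac{2545}{22}\right) + 88995} = \frac{1}{\frac{277405}{22} + 88995} = \frac{1}{\frac{2235295}{22}} = \frac{22}{2235295}$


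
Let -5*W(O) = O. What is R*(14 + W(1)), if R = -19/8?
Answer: -1311/40 ≈ -32.775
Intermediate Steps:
W(O) = -O/5
R = -19/8 (R = -19*⅛ = -19/8 ≈ -2.3750)
R*(14 + W(1)) = -19*(14 - ⅕*1)/8 = -19*(14 - ⅕)/8 = -19/8*69/5 = -1311/40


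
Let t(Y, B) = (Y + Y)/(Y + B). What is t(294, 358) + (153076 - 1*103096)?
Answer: 8146887/163 ≈ 49981.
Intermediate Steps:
t(Y, B) = 2*Y/(B + Y) (t(Y, B) = (2*Y)/(B + Y) = 2*Y/(B + Y))
t(294, 358) + (153076 - 1*103096) = 2*294/(358 + 294) + (153076 - 1*103096) = 2*294/652 + (153076 - 103096) = 2*294*(1/652) + 49980 = 147/163 + 49980 = 8146887/163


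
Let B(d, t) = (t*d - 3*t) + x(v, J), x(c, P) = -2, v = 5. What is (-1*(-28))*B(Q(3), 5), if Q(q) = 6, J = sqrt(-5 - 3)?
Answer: 364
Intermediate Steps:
J = 2*I*sqrt(2) (J = sqrt(-8) = 2*I*sqrt(2) ≈ 2.8284*I)
B(d, t) = -2 - 3*t + d*t (B(d, t) = (t*d - 3*t) - 2 = (d*t - 3*t) - 2 = (-3*t + d*t) - 2 = -2 - 3*t + d*t)
(-1*(-28))*B(Q(3), 5) = (-1*(-28))*(-2 - 3*5 + 6*5) = 28*(-2 - 15 + 30) = 28*13 = 364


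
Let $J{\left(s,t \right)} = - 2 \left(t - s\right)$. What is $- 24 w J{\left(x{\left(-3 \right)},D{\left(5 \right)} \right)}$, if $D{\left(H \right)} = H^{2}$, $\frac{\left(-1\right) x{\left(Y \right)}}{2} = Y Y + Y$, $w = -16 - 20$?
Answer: $-63936$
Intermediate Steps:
$w = -36$ ($w = -16 - 20 = -36$)
$x{\left(Y \right)} = - 2 Y - 2 Y^{2}$ ($x{\left(Y \right)} = - 2 \left(Y Y + Y\right) = - 2 \left(Y^{2} + Y\right) = - 2 \left(Y + Y^{2}\right) = - 2 Y - 2 Y^{2}$)
$J{\left(s,t \right)} = - 2 t + 2 s$
$- 24 w J{\left(x{\left(-3 \right)},D{\left(5 \right)} \right)} = \left(-24\right) \left(-36\right) \left(- 2 \cdot 5^{2} + 2 \left(\left(-2\right) \left(-3\right) \left(1 - 3\right)\right)\right) = 864 \left(\left(-2\right) 25 + 2 \left(\left(-2\right) \left(-3\right) \left(-2\right)\right)\right) = 864 \left(-50 + 2 \left(-12\right)\right) = 864 \left(-50 - 24\right) = 864 \left(-74\right) = -63936$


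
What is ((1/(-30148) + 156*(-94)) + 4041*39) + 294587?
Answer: 13190413255/30148 ≈ 4.3752e+5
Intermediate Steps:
((1/(-30148) + 156*(-94)) + 4041*39) + 294587 = ((-1/30148 - 14664) + 157599) + 294587 = (-442090273/30148 + 157599) + 294587 = 4309204379/30148 + 294587 = 13190413255/30148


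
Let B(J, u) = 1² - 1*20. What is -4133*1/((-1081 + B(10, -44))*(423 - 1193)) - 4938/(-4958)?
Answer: 2080997293/2099713000 ≈ 0.99109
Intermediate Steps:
B(J, u) = -19 (B(J, u) = 1 - 20 = -19)
-4133*1/((-1081 + B(10, -44))*(423 - 1193)) - 4938/(-4958) = -4133*1/((-1081 - 19)*(423 - 1193)) - 4938/(-4958) = -4133/((-1100*(-770))) - 4938*(-1/4958) = -4133/847000 + 2469/2479 = 2080997293/2099713000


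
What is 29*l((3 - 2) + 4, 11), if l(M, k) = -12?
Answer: -348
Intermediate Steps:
29*l((3 - 2) + 4, 11) = 29*(-12) = -348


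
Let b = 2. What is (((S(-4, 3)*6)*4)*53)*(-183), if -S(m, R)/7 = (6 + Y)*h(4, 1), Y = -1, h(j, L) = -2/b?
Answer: -8147160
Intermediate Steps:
h(j, L) = -1 (h(j, L) = -2/2 = -2*½ = -1)
S(m, R) = 35 (S(m, R) = -7*(6 - 1)*(-1) = -35*(-1) = -7*(-5) = 35)
(((S(-4, 3)*6)*4)*53)*(-183) = (((35*6)*4)*53)*(-183) = ((210*4)*53)*(-183) = (840*53)*(-183) = 44520*(-183) = -8147160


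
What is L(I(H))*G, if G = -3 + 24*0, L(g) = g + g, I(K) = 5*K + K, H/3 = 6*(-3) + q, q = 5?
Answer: 1404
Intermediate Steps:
H = -39 (H = 3*(6*(-3) + 5) = 3*(-18 + 5) = 3*(-13) = -39)
I(K) = 6*K
L(g) = 2*g
G = -3 (G = -3 + 0 = -3)
L(I(H))*G = (2*(6*(-39)))*(-3) = (2*(-234))*(-3) = -468*(-3) = 1404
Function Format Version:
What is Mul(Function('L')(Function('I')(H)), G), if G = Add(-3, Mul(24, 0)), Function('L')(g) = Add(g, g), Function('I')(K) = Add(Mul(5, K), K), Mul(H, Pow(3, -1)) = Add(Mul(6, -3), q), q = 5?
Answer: 1404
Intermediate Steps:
H = -39 (H = Mul(3, Add(Mul(6, -3), 5)) = Mul(3, Add(-18, 5)) = Mul(3, -13) = -39)
Function('I')(K) = Mul(6, K)
Function('L')(g) = Mul(2, g)
G = -3 (G = Add(-3, 0) = -3)
Mul(Function('L')(Function('I')(H)), G) = Mul(Mul(2, Mul(6, -39)), -3) = Mul(Mul(2, -234), -3) = Mul(-468, -3) = 1404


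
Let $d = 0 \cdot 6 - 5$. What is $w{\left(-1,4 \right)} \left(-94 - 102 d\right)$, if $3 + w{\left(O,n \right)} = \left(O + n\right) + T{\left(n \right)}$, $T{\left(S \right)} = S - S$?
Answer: $0$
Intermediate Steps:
$T{\left(S \right)} = 0$
$d = -5$ ($d = 0 - 5 = -5$)
$w{\left(O,n \right)} = -3 + O + n$ ($w{\left(O,n \right)} = -3 + \left(\left(O + n\right) + 0\right) = -3 + \left(O + n\right) = -3 + O + n$)
$w{\left(-1,4 \right)} \left(-94 - 102 d\right) = \left(-3 - 1 + 4\right) \left(-94 - -510\right) = 0 \left(-94 + 510\right) = 0 \cdot 416 = 0$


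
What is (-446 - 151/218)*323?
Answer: -31453417/218 ≈ -1.4428e+5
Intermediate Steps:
(-446 - 151/218)*323 = -97379/218*323 = -31453417/218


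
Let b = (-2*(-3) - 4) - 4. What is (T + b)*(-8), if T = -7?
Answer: 72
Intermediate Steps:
b = -2 (b = (6 - 4) - 4 = 2 - 4 = -2)
(T + b)*(-8) = (-7 - 2)*(-8) = -9*(-8) = 72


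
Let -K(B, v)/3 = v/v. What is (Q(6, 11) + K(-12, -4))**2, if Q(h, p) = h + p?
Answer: 196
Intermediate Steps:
K(B, v) = -3 (K(B, v) = -3*v/v = -3*1 = -3)
(Q(6, 11) + K(-12, -4))**2 = ((6 + 11) - 3)**2 = (17 - 3)**2 = 14**2 = 196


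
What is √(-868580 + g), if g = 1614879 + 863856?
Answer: √1610155 ≈ 1268.9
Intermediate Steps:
g = 2478735
√(-868580 + g) = √(-868580 + 2478735) = √1610155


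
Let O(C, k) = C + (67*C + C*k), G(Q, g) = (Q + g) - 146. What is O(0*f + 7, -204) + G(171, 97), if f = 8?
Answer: -830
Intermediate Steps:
G(Q, g) = -146 + Q + g
O(C, k) = 68*C + C*k
O(0*f + 7, -204) + G(171, 97) = (0*8 + 7)*(68 - 204) + (-146 + 171 + 97) = (0 + 7)*(-136) + 122 = 7*(-136) + 122 = -952 + 122 = -830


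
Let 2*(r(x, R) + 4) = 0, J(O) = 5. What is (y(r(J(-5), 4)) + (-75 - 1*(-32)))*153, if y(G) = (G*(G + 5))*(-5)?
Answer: -3519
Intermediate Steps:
r(x, R) = -4 (r(x, R) = -4 + (½)*0 = -4 + 0 = -4)
y(G) = -5*G*(5 + G) (y(G) = (G*(5 + G))*(-5) = -5*G*(5 + G))
(y(r(J(-5), 4)) + (-75 - 1*(-32)))*153 = (-5*(-4)*(5 - 4) + (-75 - 1*(-32)))*153 = (-5*(-4)*1 + (-75 + 32))*153 = (20 - 43)*153 = -23*153 = -3519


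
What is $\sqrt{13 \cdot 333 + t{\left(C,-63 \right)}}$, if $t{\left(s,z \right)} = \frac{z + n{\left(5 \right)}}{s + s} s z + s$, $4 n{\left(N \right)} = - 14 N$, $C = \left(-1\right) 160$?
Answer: $\frac{\sqrt{26819}}{2} \approx 81.883$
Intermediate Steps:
$C = -160$
$n{\left(N \right)} = - \frac{7 N}{2}$ ($n{\left(N \right)} = \frac{\left(-14\right) N}{4} = - \frac{7 N}{2}$)
$t{\left(s,z \right)} = s + z \left(- \frac{35}{4} + \frac{z}{2}\right)$ ($t{\left(s,z \right)} = \frac{z - \frac{35}{2}}{s + s} s z + s = \frac{z - \frac{35}{2}}{2 s} s z + s = \left(- \frac{35}{2} + z\right) \frac{1}{2 s} s z + s = \frac{- \frac{35}{2} + z}{2 s} s z + s = \left(- \frac{35}{4} + \frac{z}{2}\right) z + s = z \left(- \frac{35}{4} + \frac{z}{2}\right) + s = s + z \left(- \frac{35}{4} + \frac{z}{2}\right)$)
$\sqrt{13 \cdot 333 + t{\left(C,-63 \right)}} = \sqrt{13 \cdot 333 - \left(- \frac{1565}{4} - \frac{3969}{2}\right)} = \sqrt{4329 + \left(-160 + \frac{1}{2} \cdot 3969 + \frac{2205}{4}\right)} = \sqrt{4329 + \left(-160 + \frac{3969}{2} + \frac{2205}{4}\right)} = \sqrt{4329 + \frac{9503}{4}} = \sqrt{\frac{26819}{4}} = \frac{\sqrt{26819}}{2}$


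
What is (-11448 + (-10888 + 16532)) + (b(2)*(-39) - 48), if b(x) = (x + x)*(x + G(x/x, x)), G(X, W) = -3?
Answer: -5696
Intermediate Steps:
b(x) = 2*x*(-3 + x) (b(x) = (x + x)*(x - 3) = (2*x)*(-3 + x) = 2*x*(-3 + x))
(-11448 + (-10888 + 16532)) + (b(2)*(-39) - 48) = (-11448 + (-10888 + 16532)) + ((2*2*(-3 + 2))*(-39) - 48) = (-11448 + 5644) + ((2*2*(-1))*(-39) - 48) = -5804 + (-4*(-39) - 48) = -5804 + (156 - 48) = -5804 + 108 = -5696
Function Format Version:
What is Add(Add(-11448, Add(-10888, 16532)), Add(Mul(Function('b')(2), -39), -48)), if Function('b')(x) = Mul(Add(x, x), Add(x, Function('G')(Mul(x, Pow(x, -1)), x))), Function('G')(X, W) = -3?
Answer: -5696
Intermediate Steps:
Function('b')(x) = Mul(2, x, Add(-3, x)) (Function('b')(x) = Mul(Add(x, x), Add(x, -3)) = Mul(Mul(2, x), Add(-3, x)) = Mul(2, x, Add(-3, x)))
Add(Add(-11448, Add(-10888, 16532)), Add(Mul(Function('b')(2), -39), -48)) = Add(Add(-11448, Add(-10888, 16532)), Add(Mul(Mul(2, 2, Add(-3, 2)), -39), -48)) = Add(Add(-11448, 5644), Add(Mul(Mul(2, 2, -1), -39), -48)) = Add(-5804, Add(Mul(-4, -39), -48)) = Add(-5804, Add(156, -48)) = Add(-5804, 108) = -5696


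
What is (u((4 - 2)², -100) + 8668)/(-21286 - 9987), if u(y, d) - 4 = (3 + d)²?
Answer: -18081/31273 ≈ -0.57817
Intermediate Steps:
u(y, d) = 4 + (3 + d)²
(u((4 - 2)², -100) + 8668)/(-21286 - 9987) = ((4 + (3 - 100)²) + 8668)/(-21286 - 9987) = ((4 + (-97)²) + 8668)/(-31273) = ((4 + 9409) + 8668)*(-1/31273) = (9413 + 8668)*(-1/31273) = 18081*(-1/31273) = -18081/31273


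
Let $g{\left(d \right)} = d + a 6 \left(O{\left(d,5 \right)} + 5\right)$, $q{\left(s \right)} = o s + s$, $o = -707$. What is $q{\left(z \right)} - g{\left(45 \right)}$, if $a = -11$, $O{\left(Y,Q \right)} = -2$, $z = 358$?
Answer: $-252595$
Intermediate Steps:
$q{\left(s \right)} = - 706 s$ ($q{\left(s \right)} = - 707 s + s = - 706 s$)
$g{\left(d \right)} = -198 + d$ ($g{\left(d \right)} = d - 11 \cdot 6 \left(-2 + 5\right) = d - 11 \cdot 6 \cdot 3 = d - 198 = -198 + d$)
$q{\left(z \right)} - g{\left(45 \right)} = \left(-706\right) 358 - \left(-198 + 45\right) = -252748 - -153 = -252748 + 153 = -252595$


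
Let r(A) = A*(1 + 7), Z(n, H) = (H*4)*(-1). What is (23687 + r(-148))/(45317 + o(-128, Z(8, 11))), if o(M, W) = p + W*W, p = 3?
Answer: 7501/15752 ≈ 0.47619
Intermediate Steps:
Z(n, H) = -4*H (Z(n, H) = (4*H)*(-1) = -4*H)
r(A) = 8*A (r(A) = A*8 = 8*A)
o(M, W) = 3 + W**2 (o(M, W) = 3 + W*W = 3 + W**2)
(23687 + r(-148))/(45317 + o(-128, Z(8, 11))) = (23687 + 8*(-148))/(45317 + (3 + (-4*11)**2)) = (23687 - 1184)/(45317 + (3 + (-44)**2)) = 22503/(45317 + (3 + 1936)) = 22503/(45317 + 1939) = 22503/47256 = 22503*(1/47256) = 7501/15752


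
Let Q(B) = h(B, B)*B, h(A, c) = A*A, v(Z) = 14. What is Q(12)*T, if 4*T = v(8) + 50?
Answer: 27648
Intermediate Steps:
h(A, c) = A**2
Q(B) = B**3 (Q(B) = B**2*B = B**3)
T = 16 (T = (14 + 50)/4 = (1/4)*64 = 16)
Q(12)*T = 12**3*16 = 1728*16 = 27648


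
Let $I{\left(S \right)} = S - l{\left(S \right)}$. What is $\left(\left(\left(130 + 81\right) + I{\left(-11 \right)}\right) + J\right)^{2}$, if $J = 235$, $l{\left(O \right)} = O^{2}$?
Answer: $98596$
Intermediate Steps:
$I{\left(S \right)} = S - S^{2}$
$\left(\left(\left(130 + 81\right) + I{\left(-11 \right)}\right) + J\right)^{2} = \left(\left(\left(130 + 81\right) - 11 \left(1 - -11\right)\right) + 235\right)^{2} = \left(\left(211 - 11 \left(1 + 11\right)\right) + 235\right)^{2} = \left(\left(211 - 132\right) + 235\right)^{2} = \left(79 + 235\right)^{2} = 314^{2} = 98596$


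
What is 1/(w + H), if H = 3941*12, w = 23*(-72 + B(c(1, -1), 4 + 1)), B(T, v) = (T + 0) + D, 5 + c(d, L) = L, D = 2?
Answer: 1/45544 ≈ 2.1957e-5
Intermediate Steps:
c(d, L) = -5 + L
B(T, v) = 2 + T (B(T, v) = (T + 0) + 2 = T + 2 = 2 + T)
w = -1748 (w = 23*(-72 + (2 + (-5 - 1))) = 23*(-72 + (2 - 6)) = 23*(-72 - 4) = 23*(-76) = -1748)
H = 47292
1/(w + H) = 1/(-1748 + 47292) = 1/45544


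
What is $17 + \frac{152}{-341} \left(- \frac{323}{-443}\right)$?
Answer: $\frac{2518975}{151063} \approx 16.675$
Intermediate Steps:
$17 + \frac{152}{-341} \left(- \frac{323}{-443}\right) = 17 + 152 \left(- \frac{1}{341}\right) \left(\left(-323\right) \left(- \frac{1}{443}\right)\right) = 17 - \frac{49096}{151063} = \frac{2518975}{151063}$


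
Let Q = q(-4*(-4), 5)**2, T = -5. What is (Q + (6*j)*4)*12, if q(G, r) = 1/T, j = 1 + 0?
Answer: 7212/25 ≈ 288.48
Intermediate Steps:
j = 1
q(G, r) = -1/5 (q(G, r) = 1/(-5) = -1/5)
Q = 1/25 (Q = (-1/5)**2 = 1/25 ≈ 0.040000)
(Q + (6*j)*4)*12 = (1/25 + (6*1)*4)*12 = (1/25 + 6*4)*12 = (1/25 + 24)*12 = (601/25)*12 = 7212/25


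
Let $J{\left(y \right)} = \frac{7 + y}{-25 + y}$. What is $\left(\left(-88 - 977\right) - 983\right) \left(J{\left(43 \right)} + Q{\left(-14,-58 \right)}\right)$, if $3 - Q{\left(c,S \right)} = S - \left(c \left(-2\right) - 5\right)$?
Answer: $- \frac{1599488}{9} \approx -1.7772 \cdot 10^{5}$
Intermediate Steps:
$Q{\left(c,S \right)} = -2 - S - 2 c$ ($Q{\left(c,S \right)} = 3 - \left(S - \left(c \left(-2\right) - 5\right)\right) = 3 - \left(S - \left(- 2 c - 5\right)\right) = 3 - \left(S - \left(-5 - 2 c\right)\right) = 3 - \left(S + \left(5 + 2 c\right)\right) = 3 - \left(5 + S + 2 c\right) = -2 - S - 2 c$)
$J{\left(y \right)} = \frac{7 + y}{-25 + y}$
$\left(\left(-88 - 977\right) - 983\right) \left(J{\left(43 \right)} + Q{\left(-14,-58 \right)}\right) = \left(\left(-88 - 977\right) - 983\right) \left(\frac{7 + 43}{-25 + 43} - -84\right) = \left(-1065 - 983\right) \left(\frac{1}{18} \cdot 50 + \left(-2 + 58 + 28\right)\right) = - 2048 \left(\frac{1}{18} \cdot 50 + 84\right) = - 2048 \left(\frac{25}{9} + 84\right) = \left(-2048\right) \frac{781}{9} = - \frac{1599488}{9}$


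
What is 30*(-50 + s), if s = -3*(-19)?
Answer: 210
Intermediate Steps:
s = 57
30*(-50 + s) = 30*(-50 + 57) = 30*7 = 210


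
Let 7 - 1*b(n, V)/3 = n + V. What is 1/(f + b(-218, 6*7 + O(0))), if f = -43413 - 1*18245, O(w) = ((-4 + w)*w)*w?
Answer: -1/61109 ≈ -1.6364e-5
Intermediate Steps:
O(w) = w**2*(-4 + w) (O(w) = (w*(-4 + w))*w = w**2*(-4 + w))
f = -61658 (f = -43413 - 18245 = -61658)
b(n, V) = 21 - 3*V - 3*n (b(n, V) = 21 - 3*(n + V) = 21 - 3*(V + n) = 21 + (-3*V - 3*n) = 21 - 3*V - 3*n)
1/(f + b(-218, 6*7 + O(0))) = 1/(-61658 + (21 - 3*(6*7 + 0**2*(-4 + 0)) - 3*(-218))) = 1/(-61658 + (21 - 3*(42 + 0*(-4)) + 654)) = 1/(-61658 + (21 - 3*(42 + 0) + 654)) = 1/(-61658 + (21 - 3*42 + 654)) = 1/(-61658 + (21 - 126 + 654)) = 1/(-61658 + 549) = 1/(-61109) = -1/61109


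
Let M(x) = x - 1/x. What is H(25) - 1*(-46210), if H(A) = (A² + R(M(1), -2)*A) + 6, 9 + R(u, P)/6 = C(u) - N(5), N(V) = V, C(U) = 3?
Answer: 45191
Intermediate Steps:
M(x) = x - 1/x
R(u, P) = -66 (R(u, P) = -54 + 6*(3 - 1*5) = -54 + 6*(3 - 5) = -54 + 6*(-2) = -54 - 12 = -66)
H(A) = 6 + A² - 66*A (H(A) = (A² - 66*A) + 6 = 6 + A² - 66*A)
H(25) - 1*(-46210) = (6 + 25² - 66*25) - 1*(-46210) = (6 + 625 - 1650) + 46210 = -1019 + 46210 = 45191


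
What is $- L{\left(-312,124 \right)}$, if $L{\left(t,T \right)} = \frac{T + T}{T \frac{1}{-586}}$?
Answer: $1172$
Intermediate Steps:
$L{\left(t,T \right)} = -1172$ ($L{\left(t,T \right)} = \frac{2 T}{T \left(- \frac{1}{586}\right)} = \frac{2 T}{\left(- \frac{1}{586}\right) T} = 2 T \left(- \frac{586}{T}\right) = -1172$)
$- L{\left(-312,124 \right)} = \left(-1\right) \left(-1172\right) = 1172$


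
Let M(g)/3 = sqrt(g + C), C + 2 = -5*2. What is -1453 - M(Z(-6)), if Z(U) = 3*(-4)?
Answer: -1453 - 6*I*sqrt(6) ≈ -1453.0 - 14.697*I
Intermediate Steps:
Z(U) = -12
C = -12 (C = -2 - 5*2 = -2 - 10 = -12)
M(g) = 3*sqrt(-12 + g) (M(g) = 3*sqrt(g - 12) = 3*sqrt(-12 + g))
-1453 - M(Z(-6)) = -1453 - 3*sqrt(-12 - 12) = -1453 - 3*sqrt(-24) = -1453 - 3*2*I*sqrt(6) = -1453 - 6*I*sqrt(6)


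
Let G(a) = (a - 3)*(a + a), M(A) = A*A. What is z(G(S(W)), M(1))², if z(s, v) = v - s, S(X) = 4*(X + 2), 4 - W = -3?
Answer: 5640625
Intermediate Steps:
W = 7 (W = 4 - 1*(-3) = 4 + 3 = 7)
S(X) = 8 + 4*X (S(X) = 4*(2 + X) = 8 + 4*X)
M(A) = A²
G(a) = 2*a*(-3 + a) (G(a) = (-3 + a)*(2*a) = 2*a*(-3 + a))
z(G(S(W)), M(1))² = (1² - 2*(8 + 4*7)*(-3 + (8 + 4*7)))² = (1 - 2*(8 + 28)*(-3 + (8 + 28)))² = (1 - 2*36*(-3 + 36))² = (1 - 2*36*33)² = (1 - 1*2376)² = (1 - 2376)² = (-2375)² = 5640625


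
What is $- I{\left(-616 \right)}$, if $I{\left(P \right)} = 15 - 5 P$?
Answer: $-3095$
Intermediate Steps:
$- I{\left(-616 \right)} = - (15 - -3080) = - (15 + 3080) = \left(-1\right) 3095 = -3095$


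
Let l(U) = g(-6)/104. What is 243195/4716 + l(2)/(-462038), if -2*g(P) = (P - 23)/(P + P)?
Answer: 7790662981559/151075337088 ≈ 51.568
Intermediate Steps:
g(P) = -(-23 + P)/(4*P) (g(P) = -(P - 23)/(2*(P + P)) = -(-23 + P)/(2*(2*P)) = -(-23 + P)*1/(2*P)/2 = -(-23 + P)/(4*P))
l(U) = -29/2496 (l(U) = ((¼)*(23 - 1*(-6))/(-6))/104 = ((¼)*(-⅙)*(23 + 6))*(1/104) = ((¼)*(-⅙)*29)*(1/104) = -29/24*1/104 = -29/2496)
243195/4716 + l(2)/(-462038) = 243195/4716 - 29/2496/(-462038) = 243195*(1/4716) - 29/2496*(-1/462038) = 81065/1572 + 29/1153246848 = 7790662981559/151075337088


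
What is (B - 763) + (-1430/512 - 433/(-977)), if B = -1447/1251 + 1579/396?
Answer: -2624431470779/3441791232 ≈ -762.52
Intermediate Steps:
B = 155813/55044 (B = -1447*1/1251 + 1579*(1/396) = -1447/1251 + 1579/396 = 155813/55044 ≈ 2.8307)
(B - 763) + (-1430/512 - 433/(-977)) = (155813/55044 - 763) + (-1430/512 - 433/(-977)) = -41842759/55044 + (-1430*1/512 - 433*(-1/977)) = -41842759/55044 + (-715/256 + 433/977) = -41842759/55044 - 587707/250112 = -2624431470779/3441791232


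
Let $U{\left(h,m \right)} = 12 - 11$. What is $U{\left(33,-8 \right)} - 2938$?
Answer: $-2937$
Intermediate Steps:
$U{\left(h,m \right)} = 1$ ($U{\left(h,m \right)} = 12 - 11 = 1$)
$U{\left(33,-8 \right)} - 2938 = 1 - 2938 = -2937$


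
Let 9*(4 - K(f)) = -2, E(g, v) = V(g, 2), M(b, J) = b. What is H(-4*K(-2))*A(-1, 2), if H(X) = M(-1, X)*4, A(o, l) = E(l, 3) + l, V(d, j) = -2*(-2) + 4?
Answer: -40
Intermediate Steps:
V(d, j) = 8 (V(d, j) = 4 + 4 = 8)
E(g, v) = 8
K(f) = 38/9 (K(f) = 4 - ⅑*(-2) = 4 + 2/9 = 38/9)
A(o, l) = 8 + l
H(X) = -4 (H(X) = -1*4 = -4)
H(-4*K(-2))*A(-1, 2) = -4*(8 + 2) = -4*10 = -40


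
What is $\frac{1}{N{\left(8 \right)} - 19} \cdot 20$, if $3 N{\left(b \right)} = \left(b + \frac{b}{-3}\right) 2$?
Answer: $- \frac{180}{139} \approx -1.295$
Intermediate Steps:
$N{\left(b \right)} = \frac{4 b}{9}$ ($N{\left(b \right)} = \frac{\left(b + \frac{b}{-3}\right) 2}{3} = \frac{\left(b + b \left(- \frac{1}{3}\right)\right) 2}{3} = \frac{\left(b - \frac{b}{3}\right) 2}{3} = \frac{\frac{2 b}{3} \cdot 2}{3} = \frac{\frac{4}{3} b}{3} = \frac{4 b}{9}$)
$\frac{1}{N{\left(8 \right)} - 19} \cdot 20 = \frac{1}{\frac{4}{9} \cdot 8 - 19} \cdot 20 = \frac{1}{\frac{32}{9} - 19} \cdot 20 = \frac{1}{- \frac{139}{9}} \cdot 20 = \left(- \frac{9}{139}\right) 20 = - \frac{180}{139}$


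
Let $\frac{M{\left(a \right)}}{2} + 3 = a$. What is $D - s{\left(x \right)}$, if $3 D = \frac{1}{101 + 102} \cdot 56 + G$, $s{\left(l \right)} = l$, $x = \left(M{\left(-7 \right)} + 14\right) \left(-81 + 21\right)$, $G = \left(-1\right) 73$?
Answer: $- \frac{11143}{29} \approx -384.24$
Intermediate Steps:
$M{\left(a \right)} = -6 + 2 a$
$G = -73$
$x = 360$ ($x = \left(\left(-6 + 2 \left(-7\right)\right) + 14\right) \left(-81 + 21\right) = \left(\left(-6 - 14\right) + 14\right) \left(-60\right) = \left(-20 + 14\right) \left(-60\right) = \left(-6\right) \left(-60\right) = 360$)
$D = - \frac{703}{29}$ ($D = \frac{\frac{1}{101 + 102} \cdot 56 - 73}{3} = \frac{\frac{1}{203} \cdot 56 - 73}{3} = \frac{\frac{8}{29} - 73}{3} = \frac{1}{3} \left(- \frac{2109}{29}\right) = - \frac{703}{29} \approx -24.241$)
$D - s{\left(x \right)} = - \frac{703}{29} - 360 = - \frac{11143}{29}$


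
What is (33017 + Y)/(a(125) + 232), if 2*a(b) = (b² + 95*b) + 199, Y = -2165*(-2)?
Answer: 74694/28163 ≈ 2.6522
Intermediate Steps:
Y = 4330
a(b) = 199/2 + b²/2 + 95*b/2 (a(b) = ((b² + 95*b) + 199)/2 = (199 + b² + 95*b)/2 = 199/2 + b²/2 + 95*b/2)
(33017 + Y)/(a(125) + 232) = (33017 + 4330)/((199/2 + (½)*125² + (95/2)*125) + 232) = 37347/((199/2 + (½)*15625 + 11875/2) + 232) = 37347/((199/2 + 15625/2 + 11875/2) + 232) = 37347/(27699/2 + 232) = 37347/(28163/2) = 37347*(2/28163) = 74694/28163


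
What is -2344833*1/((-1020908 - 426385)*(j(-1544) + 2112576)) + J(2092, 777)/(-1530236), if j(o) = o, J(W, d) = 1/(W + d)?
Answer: 1621194227927/2113018615776291608 ≈ 7.6724e-7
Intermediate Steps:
-2344833*1/((-1020908 - 426385)*(j(-1544) + 2112576)) + J(2092, 777)/(-1530236) = -2344833*1/((-1020908 - 426385)*(-1544 + 2112576)) + 1/((2092 + 777)*(-1530236)) = -2344833/(2111032*(-1447293)) - 1/1530236/2869 = -2344833/(-3055281836376) + (1/2869)*(-1/1530236) = -2344833*(-1/3055281836376) - 1/4390247084 = 781611/1018427278792 - 1/4390247084 = 1621194227927/2113018615776291608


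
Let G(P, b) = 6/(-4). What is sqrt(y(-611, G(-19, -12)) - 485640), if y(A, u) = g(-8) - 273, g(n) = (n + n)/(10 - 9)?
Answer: I*sqrt(485929) ≈ 697.09*I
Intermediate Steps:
G(P, b) = -3/2 (G(P, b) = 6*(-1/4) = -3/2)
g(n) = 2*n (g(n) = (2*n)/1 = (2*n)*1 = 2*n)
y(A, u) = -289 (y(A, u) = 2*(-8) - 273 = -16 - 273 = -289)
sqrt(y(-611, G(-19, -12)) - 485640) = sqrt(-289 - 485640) = sqrt(-485929) = I*sqrt(485929)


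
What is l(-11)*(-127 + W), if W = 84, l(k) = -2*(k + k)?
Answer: -1892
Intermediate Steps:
l(k) = -4*k
l(-11)*(-127 + W) = (-4*(-11))*(-127 + 84) = 44*(-43) = -1892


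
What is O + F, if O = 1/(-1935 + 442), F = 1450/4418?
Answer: 1080216/3298037 ≈ 0.32753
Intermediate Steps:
F = 725/2209 (F = 1450*(1/4418) = 725/2209 ≈ 0.32820)
O = -1/1493 (O = 1/(-1493) = -1/1493 ≈ -0.00066979)
O + F = -1/1493 + 725/2209 = 1080216/3298037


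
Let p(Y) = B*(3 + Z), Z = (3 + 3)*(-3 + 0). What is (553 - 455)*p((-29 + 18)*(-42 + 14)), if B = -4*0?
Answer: 0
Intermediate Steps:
B = 0
Z = -18 (Z = 6*(-3) = -18)
p(Y) = 0 (p(Y) = 0*(3 - 18) = 0*(-15) = 0)
(553 - 455)*p((-29 + 18)*(-42 + 14)) = (553 - 455)*0 = 98*0 = 0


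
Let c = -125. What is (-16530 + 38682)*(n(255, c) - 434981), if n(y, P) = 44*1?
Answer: -9634724424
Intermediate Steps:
n(y, P) = 44
(-16530 + 38682)*(n(255, c) - 434981) = (-16530 + 38682)*(44 - 434981) = 22152*(-434937) = -9634724424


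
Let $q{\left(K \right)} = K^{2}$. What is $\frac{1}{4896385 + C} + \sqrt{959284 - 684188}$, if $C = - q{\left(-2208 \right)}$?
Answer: $\frac{1}{21121} + 2 \sqrt{68774} \approx 524.5$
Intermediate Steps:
$C = -4875264$ ($C = - \left(-2208\right)^{2} = \left(-1\right) 4875264 = -4875264$)
$\frac{1}{4896385 + C} + \sqrt{959284 - 684188} = \frac{1}{4896385 - 4875264} + \sqrt{959284 - 684188} = \frac{1}{21121} + \sqrt{275096} = \frac{1}{21121} + 2 \sqrt{68774}$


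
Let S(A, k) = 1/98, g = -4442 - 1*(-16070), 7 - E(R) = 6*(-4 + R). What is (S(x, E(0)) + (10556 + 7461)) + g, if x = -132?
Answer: 2905211/98 ≈ 29645.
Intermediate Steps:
E(R) = 31 - 6*R (E(R) = 7 - 6*(-4 + R) = 7 - (-24 + 6*R) = 7 + (24 - 6*R) = 31 - 6*R)
g = 11628 (g = -4442 + 16070 = 11628)
S(A, k) = 1/98
(S(x, E(0)) + (10556 + 7461)) + g = (1/98 + (10556 + 7461)) + 11628 = (1/98 + 18017) + 11628 = 1765667/98 + 11628 = 2905211/98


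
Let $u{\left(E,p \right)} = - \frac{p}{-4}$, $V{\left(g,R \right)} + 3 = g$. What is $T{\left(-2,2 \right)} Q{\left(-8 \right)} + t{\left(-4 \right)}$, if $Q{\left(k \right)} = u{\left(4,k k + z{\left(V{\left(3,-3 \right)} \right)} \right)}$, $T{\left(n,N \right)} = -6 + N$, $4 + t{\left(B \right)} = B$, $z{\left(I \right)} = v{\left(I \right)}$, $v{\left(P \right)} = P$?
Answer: $-72$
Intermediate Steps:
$V{\left(g,R \right)} = -3 + g$
$z{\left(I \right)} = I$
$t{\left(B \right)} = -4 + B$
$u{\left(E,p \right)} = \frac{p}{4}$ ($u{\left(E,p \right)} = - \frac{p \left(-1\right)}{4} = - \frac{\left(-1\right) p}{4} = \frac{p}{4}$)
$Q{\left(k \right)} = \frac{k^{2}}{4}$ ($Q{\left(k \right)} = \frac{k k + \left(-3 + 3\right)}{4} = \frac{k^{2} + 0}{4} = \frac{k^{2}}{4}$)
$T{\left(-2,2 \right)} Q{\left(-8 \right)} + t{\left(-4 \right)} = \left(-6 + 2\right) \frac{\left(-8\right)^{2}}{4} - 8 = - 4 \cdot \frac{1}{4} \cdot 64 - 8 = \left(-4\right) 16 - 8 = -64 - 8 = -72$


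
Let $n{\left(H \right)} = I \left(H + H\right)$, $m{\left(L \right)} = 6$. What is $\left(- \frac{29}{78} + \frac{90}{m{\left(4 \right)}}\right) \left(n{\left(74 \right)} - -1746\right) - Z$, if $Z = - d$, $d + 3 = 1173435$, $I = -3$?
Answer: $\frac{15502213}{13} \approx 1.1925 \cdot 10^{6}$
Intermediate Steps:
$d = 1173432$ ($d = -3 + 1173435 = 1173432$)
$n{\left(H \right)} = - 6 H$ ($n{\left(H \right)} = - 3 \left(H + H\right) = - 3 \cdot 2 H = - 6 H$)
$Z = -1173432$ ($Z = \left(-1\right) 1173432 = -1173432$)
$\left(- \frac{29}{78} + \frac{90}{m{\left(4 \right)}}\right) \left(n{\left(74 \right)} - -1746\right) - Z = \left(- \frac{29}{78} + \frac{90}{6}\right) \left(\left(-6\right) 74 - -1746\right) - -1173432 = \left(\left(-29\right) \frac{1}{78} + 90 \cdot \frac{1}{6}\right) \left(-444 + 1746\right) + 1173432 = \left(- \frac{29}{78} + 15\right) 1302 + 1173432 = \frac{1141}{78} \cdot 1302 + 1173432 = \frac{247597}{13} + 1173432 = \frac{15502213}{13}$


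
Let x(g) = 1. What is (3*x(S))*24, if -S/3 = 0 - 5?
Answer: 72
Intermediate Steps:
S = 15 (S = -3*(0 - 5) = -3*(-5) = 15)
(3*x(S))*24 = (3*1)*24 = 3*24 = 72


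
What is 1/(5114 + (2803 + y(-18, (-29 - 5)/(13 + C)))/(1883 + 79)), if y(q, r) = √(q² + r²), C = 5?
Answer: 797508022131/4079595380407294 - 114777*√157/4079595380407294 ≈ 0.00019549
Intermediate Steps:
1/(5114 + (2803 + y(-18, (-29 - 5)/(13 + C)))/(1883 + 79)) = 1/(5114 + (2803 + √((-18)² + ((-29 - 5)/(13 + 5))²))/(1883 + 79)) = 1/(5114 + (2803 + √(324 + (-34/18)²))/1962) = 1/(5114 + (2803 + √(324 + (-34*1/18)²))*(1/1962)) = 1/(5114 + (2803 + √(324 + (-17/9)²))*(1/1962)) = 1/(5114 + (2803 + √(324 + 289/81))*(1/1962)) = 1/(5114 + (2803 + √(26533/81))*(1/1962)) = 1/(5114 + (2803 + 13*√157/9)*(1/1962)) = 1/(5114 + (2803/1962 + 13*√157/17658)) = 1/(10036471/1962 + 13*√157/17658)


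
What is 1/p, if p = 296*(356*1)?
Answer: 1/105376 ≈ 9.4898e-6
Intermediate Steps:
p = 105376 (p = 296*356 = 105376)
1/p = 1/105376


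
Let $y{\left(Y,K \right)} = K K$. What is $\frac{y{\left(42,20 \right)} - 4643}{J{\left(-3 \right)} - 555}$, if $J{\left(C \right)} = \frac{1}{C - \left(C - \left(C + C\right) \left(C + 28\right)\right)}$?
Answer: $\frac{636450}{83251} \approx 7.645$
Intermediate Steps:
$y{\left(Y,K \right)} = K^{2}$
$J{\left(C \right)} = \frac{1}{2 C \left(28 + C\right)}$ ($J{\left(C \right)} = \frac{1}{C - \left(C - 2 C \left(28 + C\right)\right)} = \frac{1}{C + \left(2 C \left(28 + C\right) - C\right)} = \frac{1}{C + \left(- C + 2 C \left(28 + C\right)\right)} = \frac{1}{2 C \left(28 + C\right)}$)
$\frac{y{\left(42,20 \right)} - 4643}{J{\left(-3 \right)} - 555} = \frac{20^{2} - 4643}{\frac{1}{2 \left(-3\right) \left(28 - 3\right)} - 555} = \frac{400 - 4643}{\frac{1}{2} \left(- \frac{1}{3}\right) \frac{1}{25} - 555} = - \frac{4243}{\frac{1}{2} \left(- \frac{1}{3}\right) \frac{1}{25} - 555} = - \frac{4243}{- \frac{1}{150} - 555} = - \frac{4243}{- \frac{83251}{150}} = \left(-4243\right) \left(- \frac{150}{83251}\right) = \frac{636450}{83251}$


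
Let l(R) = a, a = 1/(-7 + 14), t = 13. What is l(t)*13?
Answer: 13/7 ≈ 1.8571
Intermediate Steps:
a = 1/7 ≈ 0.14286
l(R) = 1/7
l(t)*13 = (1/7)*13 = 13/7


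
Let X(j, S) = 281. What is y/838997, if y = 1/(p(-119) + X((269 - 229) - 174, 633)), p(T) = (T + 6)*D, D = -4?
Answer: 1/614984801 ≈ 1.6261e-9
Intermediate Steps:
p(T) = -24 - 4*T (p(T) = (T + 6)*(-4) = (6 + T)*(-4) = -24 - 4*T)
y = 1/733 (y = 1/((-24 - 4*(-119)) + 281) = 1/((-24 + 476) + 281) = 1/(452 + 281) = 1/733 ≈ 0.0013643)
y/838997 = (1/733)/838997 = (1/733)*(1/838997) = 1/614984801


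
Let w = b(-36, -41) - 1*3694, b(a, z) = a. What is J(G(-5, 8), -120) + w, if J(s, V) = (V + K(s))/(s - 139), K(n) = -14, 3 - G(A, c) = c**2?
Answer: -372933/100 ≈ -3729.3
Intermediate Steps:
G(A, c) = 3 - c**2
J(s, V) = (-14 + V)/(-139 + s) (J(s, V) = (V - 14)/(s - 139) = (-14 + V)/(-139 + s))
w = -3730 (w = -36 - 1*3694 = -36 - 3694 = -3730)
J(G(-5, 8), -120) + w = (-14 - 120)/(-139 + (3 - 1*8**2)) - 3730 = -134/(-139 + (3 - 1*64)) - 3730 = -134/(-139 + (3 - 64)) - 3730 = -134/(-139 - 61) - 3730 = -134/(-200) - 3730 = -1/200*(-134) - 3730 = 67/100 - 3730 = -372933/100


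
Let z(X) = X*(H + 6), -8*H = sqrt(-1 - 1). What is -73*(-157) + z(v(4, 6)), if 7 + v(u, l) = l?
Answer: 11455 + I*sqrt(2)/8 ≈ 11455.0 + 0.17678*I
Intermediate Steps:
H = -I*sqrt(2)/8 (H = -sqrt(-1 - 1)/8 = -I*sqrt(2)/8 ≈ -0.17678*I)
v(u, l) = -7 + l
z(X) = X*(6 - I*sqrt(2)/8) (z(X) = X*(-I*sqrt(2)/8 + 6) = X*(6 - I*sqrt(2)/8))
-73*(-157) + z(v(4, 6)) = -73*(-157) + (-7 + 6)*(48 - I*sqrt(2))/8 = 11461 + (1/8)*(-1)*(48 - I*sqrt(2)) = 11461 + (-6 + I*sqrt(2)/8) = 11455 + I*sqrt(2)/8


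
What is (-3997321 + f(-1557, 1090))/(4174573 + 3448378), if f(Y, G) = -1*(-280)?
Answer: -3997041/7622951 ≈ -0.52434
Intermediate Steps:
f(Y, G) = 280
(-3997321 + f(-1557, 1090))/(4174573 + 3448378) = (-3997321 + 280)/(4174573 + 3448378) = -3997041/7622951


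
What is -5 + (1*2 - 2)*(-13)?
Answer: -5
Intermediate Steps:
-5 + (1*2 - 2)*(-13) = -5 + (2 - 2)*(-13) = -5 + 0*(-13) = -5 + 0 = -5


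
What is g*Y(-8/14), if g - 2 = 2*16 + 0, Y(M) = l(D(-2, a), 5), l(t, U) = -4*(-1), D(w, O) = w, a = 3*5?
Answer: 136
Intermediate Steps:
a = 15
l(t, U) = 4
Y(M) = 4
g = 34 (g = 2 + (2*16 + 0) = 2 + (32 + 0) = 2 + 32 = 34)
g*Y(-8/14) = 34*4 = 136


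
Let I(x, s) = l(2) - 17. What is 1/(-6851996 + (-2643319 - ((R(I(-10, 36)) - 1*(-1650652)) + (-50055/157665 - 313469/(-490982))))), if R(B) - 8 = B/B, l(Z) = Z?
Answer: -5160711802/57521171544474477 ≈ -8.9718e-8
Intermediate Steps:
I(x, s) = -15 (I(x, s) = 2 - 17 = -15)
R(B) = 9 (R(B) = 8 + B/B = 8 + 1 = 9)
1/(-6851996 + (-2643319 - ((R(I(-10, 36)) - 1*(-1650652)) + (-50055/157665 - 313469/(-490982))))) = 1/(-6851996 + (-2643319 - ((9 - 1*(-1650652)) + (-50055/157665 - 313469/(-490982))))) = 1/(-6851996 + (-2643319 - ((9 + 1650652) + (-50055*1/157665 - 313469*(-1/490982))))) = 1/(-6851996 + (-2643319 - (1650661 + (-3337/10511 + 313469/490982)))) = 1/(-6851996 + (-2643319 - (1650661 + 1656465725/5160711802))) = 1/(-6851996 + (-2643319 - 1*8518587360266847/5160711802)) = 1/(-6851996 + (-2643319 - 8518587360266847/5160711802)) = 1/(-6851996 - 22159994920017685/5160711802) = 1/(-57521171544474477/5160711802) = -5160711802/57521171544474477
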